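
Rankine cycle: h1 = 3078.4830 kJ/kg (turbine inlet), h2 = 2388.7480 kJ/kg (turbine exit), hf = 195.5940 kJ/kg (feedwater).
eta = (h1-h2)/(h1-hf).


W = 689.7350 kJ/kg
Q_in = 2882.8890 kJ/kg
eta = 0.2393 = 23.9251%

eta = 23.9251%


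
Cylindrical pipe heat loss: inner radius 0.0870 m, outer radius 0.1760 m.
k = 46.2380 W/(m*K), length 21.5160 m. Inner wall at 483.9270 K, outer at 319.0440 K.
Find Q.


dT = 164.8830 K
ln(ro/ri) = 0.7046
Q = 2*pi*46.2380*21.5160*164.8830 / 0.7046 = 1462812.1396 W

1462812.1396 W


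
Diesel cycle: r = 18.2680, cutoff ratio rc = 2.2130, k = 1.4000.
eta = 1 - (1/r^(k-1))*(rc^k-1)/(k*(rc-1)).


r^(k-1) = 3.1965
rc^k = 3.0407
eta = 0.6241 = 62.4063%

62.4063%


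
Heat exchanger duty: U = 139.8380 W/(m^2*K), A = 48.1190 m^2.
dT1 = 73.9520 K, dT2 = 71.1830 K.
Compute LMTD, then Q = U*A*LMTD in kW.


LMTD = 72.5587 K
Q = 139.8380 * 48.1190 * 72.5587 = 488237.6382 W = 488.2376 kW

488.2376 kW


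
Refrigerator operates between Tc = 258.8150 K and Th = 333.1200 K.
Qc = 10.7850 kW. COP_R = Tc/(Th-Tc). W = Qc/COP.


COP = 258.8150 / 74.3050 = 3.4831
W = 10.7850 / 3.4831 = 3.0963 kW

COP = 3.4831, W = 3.0963 kW


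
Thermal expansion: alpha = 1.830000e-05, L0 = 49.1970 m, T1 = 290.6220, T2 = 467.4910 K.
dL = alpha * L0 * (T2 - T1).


dT = 176.8690 K
dL = 1.830000e-05 * 49.1970 * 176.8690 = 0.159236 m
L_final = 49.356236 m

dL = 0.159236 m


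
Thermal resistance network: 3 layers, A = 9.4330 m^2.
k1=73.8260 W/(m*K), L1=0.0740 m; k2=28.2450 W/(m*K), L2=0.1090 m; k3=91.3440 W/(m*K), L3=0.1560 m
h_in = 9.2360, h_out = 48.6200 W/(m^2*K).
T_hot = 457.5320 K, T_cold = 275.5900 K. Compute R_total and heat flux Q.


R_conv_in = 1/(9.2360*9.4330) = 0.0115
R_1 = 0.0740/(73.8260*9.4330) = 0.0001
R_2 = 0.1090/(28.2450*9.4330) = 0.0004
R_3 = 0.1560/(91.3440*9.4330) = 0.0002
R_conv_out = 1/(48.6200*9.4330) = 0.0022
R_total = 0.0144 K/W
Q = 181.9420 / 0.0144 = 12674.6365 W

R_total = 0.0144 K/W, Q = 12674.6365 W


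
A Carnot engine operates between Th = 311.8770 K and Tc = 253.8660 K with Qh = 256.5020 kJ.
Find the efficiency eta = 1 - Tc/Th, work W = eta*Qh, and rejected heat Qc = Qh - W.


eta = 1 - 253.8660/311.8770 = 0.1860
W = 0.1860 * 256.5020 = 47.7109 kJ
Qc = 256.5020 - 47.7109 = 208.7911 kJ

eta = 18.6006%, W = 47.7109 kJ, Qc = 208.7911 kJ


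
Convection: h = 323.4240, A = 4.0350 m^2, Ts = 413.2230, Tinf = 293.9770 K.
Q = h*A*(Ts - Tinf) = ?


dT = 119.2460 K
Q = 323.4240 * 4.0350 * 119.2460 = 155617.9189 W

155617.9189 W


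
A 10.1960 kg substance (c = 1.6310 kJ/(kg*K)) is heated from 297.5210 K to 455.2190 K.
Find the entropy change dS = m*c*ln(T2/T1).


T2/T1 = 1.5300
ln(T2/T1) = 0.4253
dS = 10.1960 * 1.6310 * 0.4253 = 7.0725 kJ/K

7.0725 kJ/K


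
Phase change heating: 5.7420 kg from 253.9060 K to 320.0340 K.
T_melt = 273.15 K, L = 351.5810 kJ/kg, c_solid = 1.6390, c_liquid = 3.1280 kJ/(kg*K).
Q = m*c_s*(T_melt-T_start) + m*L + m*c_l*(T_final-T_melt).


Q1 (sensible, solid) = 5.7420 * 1.6390 * 19.2440 = 181.1079 kJ
Q2 (latent) = 5.7420 * 351.5810 = 2018.7781 kJ
Q3 (sensible, liquid) = 5.7420 * 3.1280 * 46.8840 = 842.0824 kJ
Q_total = 3041.9684 kJ

3041.9684 kJ


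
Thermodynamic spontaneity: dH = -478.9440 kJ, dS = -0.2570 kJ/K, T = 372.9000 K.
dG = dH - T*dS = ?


T*dS = 372.9000 * -0.2570 = -95.8353 kJ
dG = -478.9440 + 95.8353 = -383.1087 kJ (spontaneous)

dG = -383.1087 kJ, spontaneous


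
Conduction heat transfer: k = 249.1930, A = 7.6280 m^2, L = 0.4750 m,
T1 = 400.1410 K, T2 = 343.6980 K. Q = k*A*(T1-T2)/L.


dT = 56.4430 K
Q = 249.1930 * 7.6280 * 56.4430 / 0.4750 = 225872.3145 W

225872.3145 W


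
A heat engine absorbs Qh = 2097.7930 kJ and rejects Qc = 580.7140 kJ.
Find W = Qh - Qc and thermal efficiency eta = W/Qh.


W = 2097.7930 - 580.7140 = 1517.0790 kJ
eta = 1517.0790 / 2097.7930 = 0.7232 = 72.3179%

W = 1517.0790 kJ, eta = 72.3179%


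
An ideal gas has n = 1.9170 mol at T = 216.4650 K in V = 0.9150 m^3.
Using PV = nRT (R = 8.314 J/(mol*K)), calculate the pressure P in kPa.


P = nRT/V = 1.9170 * 8.314 * 216.4650 / 0.9150
= 3450.0057 / 0.9150 = 3770.4981 Pa = 3.7705 kPa

3.7705 kPa


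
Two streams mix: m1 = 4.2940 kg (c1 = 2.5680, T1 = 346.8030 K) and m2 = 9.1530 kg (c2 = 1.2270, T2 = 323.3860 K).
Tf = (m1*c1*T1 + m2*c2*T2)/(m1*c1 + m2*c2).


num = 7456.0551
den = 22.2577
Tf = 334.9873 K

334.9873 K


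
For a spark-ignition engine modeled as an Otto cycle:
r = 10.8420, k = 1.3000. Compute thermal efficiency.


r^(k-1) = 2.0442
eta = 1 - 1/2.0442 = 0.5108 = 51.0822%

51.0822%


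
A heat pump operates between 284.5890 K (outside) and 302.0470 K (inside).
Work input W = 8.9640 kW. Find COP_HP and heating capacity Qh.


COP = 302.0470 / 17.4580 = 17.3014
Qh = 17.3014 * 8.9640 = 155.0893 kW

COP = 17.3014, Qh = 155.0893 kW


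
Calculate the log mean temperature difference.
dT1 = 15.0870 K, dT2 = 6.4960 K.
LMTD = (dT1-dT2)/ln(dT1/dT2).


dT1/dT2 = 2.3225
ln(dT1/dT2) = 0.8426
LMTD = 8.5910 / 0.8426 = 10.1953 K

10.1953 K


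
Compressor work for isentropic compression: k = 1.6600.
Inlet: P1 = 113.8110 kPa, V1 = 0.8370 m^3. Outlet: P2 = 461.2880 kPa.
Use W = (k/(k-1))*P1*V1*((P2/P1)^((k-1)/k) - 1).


(k-1)/k = 0.3976
(P2/P1)^exp = 1.7444
W = 2.5152 * 113.8110 * 0.8370 * (1.7444 - 1) = 178.3573 kJ

178.3573 kJ


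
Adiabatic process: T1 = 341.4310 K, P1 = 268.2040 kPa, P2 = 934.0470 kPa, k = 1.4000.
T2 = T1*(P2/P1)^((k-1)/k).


(k-1)/k = 0.2857
(P2/P1)^exp = 1.4283
T2 = 341.4310 * 1.4283 = 487.6773 K

487.6773 K


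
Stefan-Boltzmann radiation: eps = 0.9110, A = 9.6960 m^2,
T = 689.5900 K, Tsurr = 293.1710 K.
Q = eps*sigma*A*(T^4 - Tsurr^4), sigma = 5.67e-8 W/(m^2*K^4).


T^4 = 2.2613e+11
Tsurr^4 = 7.3873e+09
Q = 0.9110 * 5.67e-8 * 9.6960 * 2.1875e+11 = 109555.3262 W

109555.3262 W


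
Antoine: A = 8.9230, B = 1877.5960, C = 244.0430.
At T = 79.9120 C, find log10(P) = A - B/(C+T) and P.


C+T = 323.9550
B/(C+T) = 5.7959
log10(P) = 8.9230 - 5.7959 = 3.1271
P = 10^3.1271 = 1340.1260 mmHg

1340.1260 mmHg


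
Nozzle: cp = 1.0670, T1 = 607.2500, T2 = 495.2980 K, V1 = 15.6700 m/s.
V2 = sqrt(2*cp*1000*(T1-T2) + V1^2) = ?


dT = 111.9520 K
2*cp*1000*dT = 238905.5680
V1^2 = 245.5489
V2 = sqrt(239151.1169) = 489.0308 m/s

489.0308 m/s


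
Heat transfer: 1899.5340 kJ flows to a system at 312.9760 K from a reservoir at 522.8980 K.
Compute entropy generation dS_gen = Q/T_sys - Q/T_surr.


dS_sys = 1899.5340/312.9760 = 6.0693 kJ/K
dS_surr = -1899.5340/522.8980 = -3.6327 kJ/K
dS_gen = 6.0693 - 3.6327 = 2.4366 kJ/K (irreversible)

dS_gen = 2.4366 kJ/K, irreversible


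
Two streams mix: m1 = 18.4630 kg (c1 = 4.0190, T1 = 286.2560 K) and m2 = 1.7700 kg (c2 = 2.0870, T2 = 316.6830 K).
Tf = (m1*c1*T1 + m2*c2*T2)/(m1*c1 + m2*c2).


num = 22410.8197
den = 77.8968
Tf = 287.6989 K

287.6989 K


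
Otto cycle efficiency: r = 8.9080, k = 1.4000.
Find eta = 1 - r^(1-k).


r^(k-1) = 2.3983
eta = 1 - 1/2.3983 = 0.5830 = 58.3046%

58.3046%


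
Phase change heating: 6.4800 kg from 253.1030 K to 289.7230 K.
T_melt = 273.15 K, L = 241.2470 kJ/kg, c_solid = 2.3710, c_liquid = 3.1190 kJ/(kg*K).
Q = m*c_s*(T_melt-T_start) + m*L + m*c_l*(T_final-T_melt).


Q1 (sensible, solid) = 6.4800 * 2.3710 * 20.0470 = 308.0037 kJ
Q2 (latent) = 6.4800 * 241.2470 = 1563.2806 kJ
Q3 (sensible, liquid) = 6.4800 * 3.1190 * 16.5730 = 334.9589 kJ
Q_total = 2206.2432 kJ

2206.2432 kJ


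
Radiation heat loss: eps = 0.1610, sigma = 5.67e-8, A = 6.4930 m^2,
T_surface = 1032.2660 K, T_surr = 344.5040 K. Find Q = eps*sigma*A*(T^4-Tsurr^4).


T^4 = 1.1354e+12
Tsurr^4 = 1.4086e+10
Q = 0.1610 * 5.67e-8 * 6.4930 * 1.1214e+12 = 66465.9994 W

66465.9994 W


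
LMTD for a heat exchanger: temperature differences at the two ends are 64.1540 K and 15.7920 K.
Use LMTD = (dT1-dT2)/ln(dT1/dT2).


dT1/dT2 = 4.0624
ln(dT1/dT2) = 1.4018
LMTD = 48.3620 / 1.4018 = 34.5003 K

34.5003 K


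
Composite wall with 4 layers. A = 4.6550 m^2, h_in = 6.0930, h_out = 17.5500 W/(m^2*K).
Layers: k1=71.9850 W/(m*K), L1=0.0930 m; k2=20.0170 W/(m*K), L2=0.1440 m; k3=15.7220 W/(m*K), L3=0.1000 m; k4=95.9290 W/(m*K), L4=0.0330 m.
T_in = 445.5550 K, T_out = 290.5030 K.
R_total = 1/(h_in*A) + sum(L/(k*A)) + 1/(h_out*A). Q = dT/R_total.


R_conv_in = 1/(6.0930*4.6550) = 0.0353
R_1 = 0.0930/(71.9850*4.6550) = 0.0003
R_2 = 0.1440/(20.0170*4.6550) = 0.0015
R_3 = 0.1000/(15.7220*4.6550) = 0.0014
R_4 = 0.0330/(95.9290*4.6550) = 7.3900e-05
R_conv_out = 1/(17.5500*4.6550) = 0.0122
R_total = 0.0508 K/W
Q = 155.0520 / 0.0508 = 3054.5406 W

R_total = 0.0508 K/W, Q = 3054.5406 W


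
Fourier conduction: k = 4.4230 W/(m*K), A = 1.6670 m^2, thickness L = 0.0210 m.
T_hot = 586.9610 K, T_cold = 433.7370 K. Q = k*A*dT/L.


dT = 153.2240 K
Q = 4.4230 * 1.6670 * 153.2240 / 0.0210 = 53797.2456 W

53797.2456 W


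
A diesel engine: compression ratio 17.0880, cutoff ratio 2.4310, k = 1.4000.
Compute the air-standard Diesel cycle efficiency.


r^(k-1) = 3.1123
rc^k = 3.4682
eta = 0.6042 = 60.4152%

60.4152%


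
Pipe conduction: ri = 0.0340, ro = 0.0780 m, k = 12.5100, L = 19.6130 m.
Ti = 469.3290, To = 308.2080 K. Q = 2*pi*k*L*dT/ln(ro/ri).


dT = 161.1210 K
ln(ro/ri) = 0.8303
Q = 2*pi*12.5100*19.6130*161.1210 / 0.8303 = 299139.0108 W

299139.0108 W


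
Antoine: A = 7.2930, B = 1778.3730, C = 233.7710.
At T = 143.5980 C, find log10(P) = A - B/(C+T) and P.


C+T = 377.3690
B/(C+T) = 4.7126
log10(P) = 7.2930 - 4.7126 = 2.5804
P = 10^2.5804 = 380.5772 mmHg

380.5772 mmHg


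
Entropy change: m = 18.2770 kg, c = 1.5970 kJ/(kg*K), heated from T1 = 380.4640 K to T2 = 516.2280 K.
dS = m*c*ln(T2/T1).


T2/T1 = 1.3568
ln(T2/T1) = 0.3052
dS = 18.2770 * 1.5970 * 0.3052 = 8.9070 kJ/K

8.9070 kJ/K


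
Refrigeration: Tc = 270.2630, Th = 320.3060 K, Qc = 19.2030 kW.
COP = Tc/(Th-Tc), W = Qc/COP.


COP = 270.2630 / 50.0430 = 5.4006
W = 19.2030 / 5.4006 = 3.5557 kW

COP = 5.4006, W = 3.5557 kW


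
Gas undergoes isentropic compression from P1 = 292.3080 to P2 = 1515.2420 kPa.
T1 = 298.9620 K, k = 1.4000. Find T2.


(k-1)/k = 0.2857
(P2/P1)^exp = 1.6002
T2 = 298.9620 * 1.6002 = 478.4089 K

478.4089 K


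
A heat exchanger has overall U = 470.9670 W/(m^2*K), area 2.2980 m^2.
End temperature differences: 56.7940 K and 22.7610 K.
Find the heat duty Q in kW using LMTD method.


LMTD = 37.2197 K
Q = 470.9670 * 2.2980 * 37.2197 = 40282.1832 W = 40.2822 kW

40.2822 kW


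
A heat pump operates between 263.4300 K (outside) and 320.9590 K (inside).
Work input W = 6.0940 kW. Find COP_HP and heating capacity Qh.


COP = 320.9590 / 57.5290 = 5.5791
Qh = 5.5791 * 6.0940 = 33.9989 kW

COP = 5.5791, Qh = 33.9989 kW


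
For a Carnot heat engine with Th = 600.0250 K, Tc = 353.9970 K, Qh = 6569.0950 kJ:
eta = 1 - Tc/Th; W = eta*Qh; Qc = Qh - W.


eta = 1 - 353.9970/600.0250 = 0.4100
W = 0.4100 * 6569.0950 = 2693.5233 kJ
Qc = 6569.0950 - 2693.5233 = 3875.5717 kJ

eta = 41.0030%, W = 2693.5233 kJ, Qc = 3875.5717 kJ


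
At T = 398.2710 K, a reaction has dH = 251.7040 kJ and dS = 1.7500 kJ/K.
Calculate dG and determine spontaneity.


T*dS = 398.2710 * 1.7500 = 696.9742 kJ
dG = 251.7040 - 696.9742 = -445.2702 kJ (spontaneous)

dG = -445.2702 kJ, spontaneous


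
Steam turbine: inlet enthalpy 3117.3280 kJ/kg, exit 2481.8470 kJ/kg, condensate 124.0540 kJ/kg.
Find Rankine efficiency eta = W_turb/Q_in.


W = 635.4810 kJ/kg
Q_in = 2993.2740 kJ/kg
eta = 0.2123 = 21.2303%

eta = 21.2303%


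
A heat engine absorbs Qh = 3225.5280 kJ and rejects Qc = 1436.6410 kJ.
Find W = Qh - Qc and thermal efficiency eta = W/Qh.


W = 3225.5280 - 1436.6410 = 1788.8870 kJ
eta = 1788.8870 / 3225.5280 = 0.5546 = 55.4603%

W = 1788.8870 kJ, eta = 55.4603%


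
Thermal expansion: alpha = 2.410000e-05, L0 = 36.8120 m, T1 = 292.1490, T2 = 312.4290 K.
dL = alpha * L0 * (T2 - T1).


dT = 20.2800 K
dL = 2.410000e-05 * 36.8120 * 20.2800 = 0.017992 m
L_final = 36.829992 m

dL = 0.017992 m


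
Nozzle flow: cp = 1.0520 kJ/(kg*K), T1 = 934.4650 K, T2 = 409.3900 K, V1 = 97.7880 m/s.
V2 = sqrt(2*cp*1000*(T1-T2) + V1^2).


dT = 525.0750 K
2*cp*1000*dT = 1104757.8000
V1^2 = 9562.4929
V2 = sqrt(1114320.2929) = 1055.6137 m/s

1055.6137 m/s


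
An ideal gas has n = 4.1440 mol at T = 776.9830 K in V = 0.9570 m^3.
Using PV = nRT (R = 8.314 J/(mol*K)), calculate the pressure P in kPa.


P = nRT/V = 4.1440 * 8.314 * 776.9830 / 0.9570
= 26769.5631 / 0.9570 = 27972.3753 Pa = 27.9724 kPa

27.9724 kPa


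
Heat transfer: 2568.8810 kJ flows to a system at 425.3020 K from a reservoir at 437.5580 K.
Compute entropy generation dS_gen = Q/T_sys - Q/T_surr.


dS_sys = 2568.8810/425.3020 = 6.0401 kJ/K
dS_surr = -2568.8810/437.5580 = -5.8709 kJ/K
dS_gen = 6.0401 - 5.8709 = 0.1692 kJ/K (irreversible)

dS_gen = 0.1692 kJ/K, irreversible


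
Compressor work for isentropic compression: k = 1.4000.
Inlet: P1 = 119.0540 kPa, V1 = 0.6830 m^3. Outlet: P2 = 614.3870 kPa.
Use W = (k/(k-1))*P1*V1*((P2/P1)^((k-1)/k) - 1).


(k-1)/k = 0.2857
(P2/P1)^exp = 1.5982
W = 3.5000 * 119.0540 * 0.6830 * (1.5982 - 1) = 170.2436 kJ

170.2436 kJ


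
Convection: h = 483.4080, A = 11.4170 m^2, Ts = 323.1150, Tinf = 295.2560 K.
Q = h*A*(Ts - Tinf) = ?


dT = 27.8590 K
Q = 483.4080 * 11.4170 * 27.8590 = 153755.7471 W

153755.7471 W


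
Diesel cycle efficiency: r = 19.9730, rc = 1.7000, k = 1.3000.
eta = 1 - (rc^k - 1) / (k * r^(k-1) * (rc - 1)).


r^(k-1) = 2.4555
rc^k = 1.9934
eta = 0.5554 = 55.5442%

55.5442%


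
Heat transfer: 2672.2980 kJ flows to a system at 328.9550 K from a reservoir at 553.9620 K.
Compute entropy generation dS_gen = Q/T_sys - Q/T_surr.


dS_sys = 2672.2980/328.9550 = 8.1236 kJ/K
dS_surr = -2672.2980/553.9620 = -4.8240 kJ/K
dS_gen = 8.1236 - 4.8240 = 3.2996 kJ/K (irreversible)

dS_gen = 3.2996 kJ/K, irreversible


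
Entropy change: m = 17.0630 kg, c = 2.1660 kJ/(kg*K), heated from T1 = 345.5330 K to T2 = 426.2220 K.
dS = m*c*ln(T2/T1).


T2/T1 = 1.2335
ln(T2/T1) = 0.2099
dS = 17.0630 * 2.1660 * 0.2099 = 7.7566 kJ/K

7.7566 kJ/K


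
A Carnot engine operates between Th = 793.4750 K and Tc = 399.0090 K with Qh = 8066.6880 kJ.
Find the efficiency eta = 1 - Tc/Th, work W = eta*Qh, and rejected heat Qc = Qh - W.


eta = 1 - 399.0090/793.4750 = 0.4971
W = 0.4971 * 8066.6880 = 4010.2513 kJ
Qc = 8066.6880 - 4010.2513 = 4056.4367 kJ

eta = 49.7137%, W = 4010.2513 kJ, Qc = 4056.4367 kJ


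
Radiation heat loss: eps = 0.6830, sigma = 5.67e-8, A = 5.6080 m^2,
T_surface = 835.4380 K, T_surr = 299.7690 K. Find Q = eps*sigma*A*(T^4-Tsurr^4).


T^4 = 4.8714e+11
Tsurr^4 = 8.0751e+09
Q = 0.6830 * 5.67e-8 * 5.6080 * 4.7907e+11 = 104042.1454 W

104042.1454 W


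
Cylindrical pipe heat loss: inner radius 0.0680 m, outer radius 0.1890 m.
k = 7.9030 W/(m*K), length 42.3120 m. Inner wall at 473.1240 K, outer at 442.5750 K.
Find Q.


dT = 30.5490 K
ln(ro/ri) = 1.0222
Q = 2*pi*7.9030*42.3120*30.5490 / 1.0222 = 62788.4591 W

62788.4591 W


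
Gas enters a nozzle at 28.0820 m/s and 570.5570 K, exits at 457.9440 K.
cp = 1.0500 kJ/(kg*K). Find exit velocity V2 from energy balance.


dT = 112.6130 K
2*cp*1000*dT = 236487.3000
V1^2 = 788.5987
V2 = sqrt(237275.8987) = 487.1097 m/s

487.1097 m/s


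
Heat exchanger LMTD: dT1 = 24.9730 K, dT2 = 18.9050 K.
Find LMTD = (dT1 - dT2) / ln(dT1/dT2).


dT1/dT2 = 1.3210
ln(dT1/dT2) = 0.2784
LMTD = 6.0680 / 0.2784 = 21.7984 K

21.7984 K


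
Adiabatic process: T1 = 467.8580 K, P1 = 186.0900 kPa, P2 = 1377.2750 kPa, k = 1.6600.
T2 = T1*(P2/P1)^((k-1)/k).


(k-1)/k = 0.3976
(P2/P1)^exp = 2.2163
T2 = 467.8580 * 2.2163 = 1036.9037 K

1036.9037 K


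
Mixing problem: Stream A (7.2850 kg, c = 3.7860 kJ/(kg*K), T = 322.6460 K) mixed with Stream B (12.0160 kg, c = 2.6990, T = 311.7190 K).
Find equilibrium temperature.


num = 19008.3188
den = 60.0122
Tf = 316.7409 K

316.7409 K


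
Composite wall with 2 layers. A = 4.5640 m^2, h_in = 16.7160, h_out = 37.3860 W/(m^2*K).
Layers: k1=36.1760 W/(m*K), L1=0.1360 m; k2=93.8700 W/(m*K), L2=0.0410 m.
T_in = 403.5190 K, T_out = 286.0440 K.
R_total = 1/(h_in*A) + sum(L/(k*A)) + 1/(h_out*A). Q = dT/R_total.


R_conv_in = 1/(16.7160*4.5640) = 0.0131
R_1 = 0.1360/(36.1760*4.5640) = 0.0008
R_2 = 0.0410/(93.8700*4.5640) = 9.5700e-05
R_conv_out = 1/(37.3860*4.5640) = 0.0059
R_total = 0.0199 K/W
Q = 117.4750 / 0.0199 = 5906.9424 W

R_total = 0.0199 K/W, Q = 5906.9424 W


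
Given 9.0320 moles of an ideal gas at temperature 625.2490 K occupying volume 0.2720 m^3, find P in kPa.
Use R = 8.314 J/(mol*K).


P = nRT/V = 9.0320 * 8.314 * 625.2490 / 0.2720
= 46951.2279 / 0.2720 = 172614.8085 Pa = 172.6148 kPa

172.6148 kPa


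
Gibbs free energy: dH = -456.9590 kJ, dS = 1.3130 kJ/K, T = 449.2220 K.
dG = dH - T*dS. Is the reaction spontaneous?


T*dS = 449.2220 * 1.3130 = 589.8285 kJ
dG = -456.9590 - 589.8285 = -1046.7875 kJ (spontaneous)

dG = -1046.7875 kJ, spontaneous


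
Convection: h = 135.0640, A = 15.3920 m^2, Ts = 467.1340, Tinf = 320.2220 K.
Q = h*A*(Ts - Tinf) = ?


dT = 146.9120 K
Q = 135.0640 * 15.3920 * 146.9120 = 305416.1043 W

305416.1043 W


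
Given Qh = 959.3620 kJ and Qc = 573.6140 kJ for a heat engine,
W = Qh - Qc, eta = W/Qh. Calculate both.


W = 959.3620 - 573.6140 = 385.7480 kJ
eta = 385.7480 / 959.3620 = 0.4021 = 40.2088%

W = 385.7480 kJ, eta = 40.2088%


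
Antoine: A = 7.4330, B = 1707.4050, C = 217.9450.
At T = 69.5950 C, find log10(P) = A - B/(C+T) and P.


C+T = 287.5400
B/(C+T) = 5.9380
log10(P) = 7.4330 - 5.9380 = 1.4950
P = 10^1.4950 = 31.2627 mmHg

31.2627 mmHg


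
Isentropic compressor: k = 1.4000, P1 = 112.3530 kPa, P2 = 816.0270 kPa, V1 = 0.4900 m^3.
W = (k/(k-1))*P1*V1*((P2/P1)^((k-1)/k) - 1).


(k-1)/k = 0.2857
(P2/P1)^exp = 1.7621
W = 3.5000 * 112.3530 * 0.4900 * (1.7621 - 1) = 146.8484 kJ

146.8484 kJ


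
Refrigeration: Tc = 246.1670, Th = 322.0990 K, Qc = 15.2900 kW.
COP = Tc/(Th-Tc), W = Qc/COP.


COP = 246.1670 / 75.9320 = 3.2419
W = 15.2900 / 3.2419 = 4.7163 kW

COP = 3.2419, W = 4.7163 kW


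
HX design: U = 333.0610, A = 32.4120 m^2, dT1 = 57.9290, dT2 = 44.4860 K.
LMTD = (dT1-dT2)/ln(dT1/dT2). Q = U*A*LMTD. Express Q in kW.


LMTD = 50.9120 K
Q = 333.0610 * 32.4120 * 50.9120 = 549604.3760 W = 549.6044 kW

549.6044 kW


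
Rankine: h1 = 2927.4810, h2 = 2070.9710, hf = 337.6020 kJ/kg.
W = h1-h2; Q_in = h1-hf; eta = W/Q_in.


W = 856.5100 kJ/kg
Q_in = 2589.8790 kJ/kg
eta = 0.3307 = 33.0714%

eta = 33.0714%


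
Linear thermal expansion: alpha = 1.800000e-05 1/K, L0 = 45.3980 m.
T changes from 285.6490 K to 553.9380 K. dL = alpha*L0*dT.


dT = 268.2890 K
dL = 1.800000e-05 * 45.3980 * 268.2890 = 0.219236 m
L_final = 45.617236 m

dL = 0.219236 m


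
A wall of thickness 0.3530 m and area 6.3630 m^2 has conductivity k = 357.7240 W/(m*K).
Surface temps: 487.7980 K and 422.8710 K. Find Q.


dT = 64.9270 K
Q = 357.7240 * 6.3630 * 64.9270 / 0.3530 = 418659.1936 W

418659.1936 W


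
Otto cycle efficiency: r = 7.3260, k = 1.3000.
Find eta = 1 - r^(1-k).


r^(k-1) = 1.8174
eta = 1 - 1/1.8174 = 0.4498 = 44.9775%

44.9775%


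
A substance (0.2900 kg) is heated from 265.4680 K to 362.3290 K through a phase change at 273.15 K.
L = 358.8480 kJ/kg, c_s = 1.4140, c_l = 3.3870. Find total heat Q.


Q1 (sensible, solid) = 0.2900 * 1.4140 * 7.6820 = 3.1501 kJ
Q2 (latent) = 0.2900 * 358.8480 = 104.0659 kJ
Q3 (sensible, liquid) = 0.2900 * 3.3870 * 89.1790 = 87.5943 kJ
Q_total = 194.8103 kJ

194.8103 kJ


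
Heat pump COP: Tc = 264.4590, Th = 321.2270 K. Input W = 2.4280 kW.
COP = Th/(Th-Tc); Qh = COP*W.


COP = 321.2270 / 56.7680 = 5.6586
Qh = 5.6586 * 2.4280 = 13.7391 kW

COP = 5.6586, Qh = 13.7391 kW


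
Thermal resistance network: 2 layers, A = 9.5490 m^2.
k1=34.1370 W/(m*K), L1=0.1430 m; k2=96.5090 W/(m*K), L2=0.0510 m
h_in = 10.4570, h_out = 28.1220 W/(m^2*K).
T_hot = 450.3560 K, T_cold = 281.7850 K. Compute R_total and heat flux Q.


R_conv_in = 1/(10.4570*9.5490) = 0.0100
R_1 = 0.1430/(34.1370*9.5490) = 0.0004
R_2 = 0.0510/(96.5090*9.5490) = 5.5341e-05
R_conv_out = 1/(28.1220*9.5490) = 0.0037
R_total = 0.0142 K/W
Q = 168.5710 / 0.0142 = 11844.0562 W

R_total = 0.0142 K/W, Q = 11844.0562 W


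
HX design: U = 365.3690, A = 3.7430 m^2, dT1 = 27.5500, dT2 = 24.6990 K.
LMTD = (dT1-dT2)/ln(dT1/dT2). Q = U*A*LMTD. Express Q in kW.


LMTD = 26.0986 K
Q = 365.3690 * 3.7430 * 26.0986 = 35691.7572 W = 35.6918 kW

35.6918 kW


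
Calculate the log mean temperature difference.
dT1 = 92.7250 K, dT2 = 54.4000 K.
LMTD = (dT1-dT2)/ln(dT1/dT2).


dT1/dT2 = 1.7045
ln(dT1/dT2) = 0.5333
LMTD = 38.3250 / 0.5333 = 71.8674 K

71.8674 K


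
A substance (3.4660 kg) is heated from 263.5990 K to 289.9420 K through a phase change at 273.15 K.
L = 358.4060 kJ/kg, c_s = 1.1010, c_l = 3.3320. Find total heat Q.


Q1 (sensible, solid) = 3.4660 * 1.1010 * 9.5510 = 36.4472 kJ
Q2 (latent) = 3.4660 * 358.4060 = 1242.2352 kJ
Q3 (sensible, liquid) = 3.4660 * 3.3320 * 16.7920 = 193.9260 kJ
Q_total = 1472.6084 kJ

1472.6084 kJ


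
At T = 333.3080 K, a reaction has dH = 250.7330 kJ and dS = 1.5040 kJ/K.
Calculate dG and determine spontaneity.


T*dS = 333.3080 * 1.5040 = 501.2952 kJ
dG = 250.7330 - 501.2952 = -250.5622 kJ (spontaneous)

dG = -250.5622 kJ, spontaneous


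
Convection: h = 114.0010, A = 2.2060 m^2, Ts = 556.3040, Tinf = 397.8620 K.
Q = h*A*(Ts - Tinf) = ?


dT = 158.4420 K
Q = 114.0010 * 2.2060 * 158.4420 = 39845.9775 W

39845.9775 W


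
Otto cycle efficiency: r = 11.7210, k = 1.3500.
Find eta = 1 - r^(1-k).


r^(k-1) = 2.3667
eta = 1 - 1/2.3667 = 0.5775 = 57.7465%

57.7465%


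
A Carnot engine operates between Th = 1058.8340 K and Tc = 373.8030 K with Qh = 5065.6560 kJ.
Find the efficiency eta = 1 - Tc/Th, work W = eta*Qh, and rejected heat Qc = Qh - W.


eta = 1 - 373.8030/1058.8340 = 0.6470
W = 0.6470 * 5065.6560 = 3277.3139 kJ
Qc = 5065.6560 - 3277.3139 = 1788.3421 kJ

eta = 64.6967%, W = 3277.3139 kJ, Qc = 1788.3421 kJ


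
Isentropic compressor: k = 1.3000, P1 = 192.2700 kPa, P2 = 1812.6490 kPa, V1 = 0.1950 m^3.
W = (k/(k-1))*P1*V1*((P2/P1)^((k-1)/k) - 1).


(k-1)/k = 0.2308
(P2/P1)^exp = 1.6783
W = 4.3333 * 192.2700 * 0.1950 * (1.6783 - 1) = 110.1974 kJ

110.1974 kJ


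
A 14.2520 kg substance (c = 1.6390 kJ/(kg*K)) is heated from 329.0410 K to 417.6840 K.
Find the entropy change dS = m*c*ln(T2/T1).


T2/T1 = 1.2694
ln(T2/T1) = 0.2385
dS = 14.2520 * 1.6390 * 0.2385 = 5.5721 kJ/K

5.5721 kJ/K


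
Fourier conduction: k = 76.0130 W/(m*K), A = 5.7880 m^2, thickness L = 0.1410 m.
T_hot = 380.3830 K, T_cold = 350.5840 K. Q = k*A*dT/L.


dT = 29.7990 K
Q = 76.0130 * 5.7880 * 29.7990 / 0.1410 = 92982.0192 W

92982.0192 W


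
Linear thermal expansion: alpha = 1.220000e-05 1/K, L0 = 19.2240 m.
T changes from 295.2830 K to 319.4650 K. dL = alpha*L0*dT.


dT = 24.1820 K
dL = 1.220000e-05 * 19.2240 * 24.1820 = 0.005671 m
L_final = 19.229671 m

dL = 0.005671 m


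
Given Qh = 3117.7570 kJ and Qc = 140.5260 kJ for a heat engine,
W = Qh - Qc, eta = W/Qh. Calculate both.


W = 3117.7570 - 140.5260 = 2977.2310 kJ
eta = 2977.2310 / 3117.7570 = 0.9549 = 95.4927%

W = 2977.2310 kJ, eta = 95.4927%


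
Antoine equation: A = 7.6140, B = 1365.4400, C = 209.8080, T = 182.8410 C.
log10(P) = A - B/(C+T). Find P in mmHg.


C+T = 392.6490
B/(C+T) = 3.4775
log10(P) = 7.6140 - 3.4775 = 4.1365
P = 10^4.1365 = 13692.7948 mmHg

13692.7948 mmHg


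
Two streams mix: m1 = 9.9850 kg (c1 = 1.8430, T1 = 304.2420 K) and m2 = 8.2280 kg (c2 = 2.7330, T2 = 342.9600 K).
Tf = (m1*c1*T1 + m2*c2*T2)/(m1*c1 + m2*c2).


num = 13310.9533
den = 40.8895
Tf = 325.5349 K

325.5349 K


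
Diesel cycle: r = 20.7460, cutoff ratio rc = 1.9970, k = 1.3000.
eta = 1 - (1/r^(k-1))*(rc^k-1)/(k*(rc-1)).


r^(k-1) = 2.4836
rc^k = 2.4575
eta = 0.5472 = 54.7221%

54.7221%


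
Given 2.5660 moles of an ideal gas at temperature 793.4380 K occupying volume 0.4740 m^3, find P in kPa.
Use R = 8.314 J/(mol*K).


P = nRT/V = 2.5660 * 8.314 * 793.4380 / 0.4740
= 16926.9873 / 0.4740 = 35710.9437 Pa = 35.7109 kPa

35.7109 kPa


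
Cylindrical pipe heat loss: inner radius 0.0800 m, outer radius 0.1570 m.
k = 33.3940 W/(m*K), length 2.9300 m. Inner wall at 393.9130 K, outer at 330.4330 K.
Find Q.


dT = 63.4800 K
ln(ro/ri) = 0.6742
Q = 2*pi*33.3940*2.9300*63.4800 / 0.6742 = 57883.0960 W

57883.0960 W


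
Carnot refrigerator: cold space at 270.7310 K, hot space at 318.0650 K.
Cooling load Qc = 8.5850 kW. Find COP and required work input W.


COP = 270.7310 / 47.3340 = 5.7196
W = 8.5850 / 5.7196 = 1.5010 kW

COP = 5.7196, W = 1.5010 kW


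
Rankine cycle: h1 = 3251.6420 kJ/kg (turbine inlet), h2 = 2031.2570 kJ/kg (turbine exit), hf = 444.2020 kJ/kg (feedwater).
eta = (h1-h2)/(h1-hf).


W = 1220.3850 kJ/kg
Q_in = 2807.4400 kJ/kg
eta = 0.4347 = 43.4697%

eta = 43.4697%


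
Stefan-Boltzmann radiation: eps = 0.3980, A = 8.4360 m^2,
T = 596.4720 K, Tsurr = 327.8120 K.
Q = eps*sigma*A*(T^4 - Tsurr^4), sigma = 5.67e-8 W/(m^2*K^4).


T^4 = 1.2658e+11
Tsurr^4 = 1.1548e+10
Q = 0.3980 * 5.67e-8 * 8.4360 * 1.1503e+11 = 21898.6218 W

21898.6218 W


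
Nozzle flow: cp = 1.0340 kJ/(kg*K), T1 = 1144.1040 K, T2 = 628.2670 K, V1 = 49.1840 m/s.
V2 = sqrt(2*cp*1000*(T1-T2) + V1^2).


dT = 515.8370 K
2*cp*1000*dT = 1066750.9160
V1^2 = 2419.0659
V2 = sqrt(1069169.9819) = 1034.0068 m/s

1034.0068 m/s


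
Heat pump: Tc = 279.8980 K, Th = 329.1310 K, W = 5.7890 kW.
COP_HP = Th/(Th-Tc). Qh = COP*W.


COP = 329.1310 / 49.2330 = 6.6852
Qh = 6.6852 * 5.7890 = 38.7005 kW

COP = 6.6852, Qh = 38.7005 kW


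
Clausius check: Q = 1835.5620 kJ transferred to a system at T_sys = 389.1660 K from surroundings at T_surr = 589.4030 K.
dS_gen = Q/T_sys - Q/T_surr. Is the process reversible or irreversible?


dS_sys = 1835.5620/389.1660 = 4.7167 kJ/K
dS_surr = -1835.5620/589.4030 = -3.1143 kJ/K
dS_gen = 4.7167 - 3.1143 = 1.6024 kJ/K (irreversible)

dS_gen = 1.6024 kJ/K, irreversible


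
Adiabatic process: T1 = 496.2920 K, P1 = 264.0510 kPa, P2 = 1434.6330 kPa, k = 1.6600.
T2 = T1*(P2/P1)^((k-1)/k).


(k-1)/k = 0.3976
(P2/P1)^exp = 1.9600
T2 = 496.2920 * 1.9600 = 972.7187 K

972.7187 K


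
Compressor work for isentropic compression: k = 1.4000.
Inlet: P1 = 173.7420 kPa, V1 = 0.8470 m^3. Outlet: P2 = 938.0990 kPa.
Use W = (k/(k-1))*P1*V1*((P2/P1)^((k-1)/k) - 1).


(k-1)/k = 0.2857
(P2/P1)^exp = 1.6190
W = 3.5000 * 173.7420 * 0.8470 * (1.6190 - 1) = 318.8100 kJ

318.8100 kJ


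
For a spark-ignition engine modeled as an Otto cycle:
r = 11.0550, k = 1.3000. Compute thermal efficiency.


r^(k-1) = 2.0562
eta = 1 - 1/2.0562 = 0.5137 = 51.3669%

51.3669%


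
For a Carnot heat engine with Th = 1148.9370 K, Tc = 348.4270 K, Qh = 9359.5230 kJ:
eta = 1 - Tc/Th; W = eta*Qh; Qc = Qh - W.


eta = 1 - 348.4270/1148.9370 = 0.6967
W = 0.6967 * 9359.5230 = 6521.1511 kJ
Qc = 9359.5230 - 6521.1511 = 2838.3719 kJ

eta = 69.6740%, W = 6521.1511 kJ, Qc = 2838.3719 kJ


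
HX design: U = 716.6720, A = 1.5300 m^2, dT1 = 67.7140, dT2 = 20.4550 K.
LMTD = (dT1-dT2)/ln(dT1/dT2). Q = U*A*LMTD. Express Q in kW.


LMTD = 39.4790 K
Q = 716.6720 * 1.5300 * 39.4790 = 43289.0888 W = 43.2891 kW

43.2891 kW


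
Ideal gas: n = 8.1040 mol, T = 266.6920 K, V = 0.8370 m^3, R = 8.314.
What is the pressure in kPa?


P = nRT/V = 8.1040 * 8.314 * 266.6920 / 0.8370
= 17968.8151 / 0.8370 = 21468.1184 Pa = 21.4681 kPa

21.4681 kPa


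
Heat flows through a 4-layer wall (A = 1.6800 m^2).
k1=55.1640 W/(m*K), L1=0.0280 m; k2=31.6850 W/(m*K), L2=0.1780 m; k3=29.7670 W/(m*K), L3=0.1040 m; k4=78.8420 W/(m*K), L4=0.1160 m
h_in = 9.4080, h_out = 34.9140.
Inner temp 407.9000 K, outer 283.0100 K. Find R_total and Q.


R_conv_in = 1/(9.4080*1.6800) = 0.0633
R_1 = 0.0280/(55.1640*1.6800) = 0.0003
R_2 = 0.1780/(31.6850*1.6800) = 0.0033
R_3 = 0.1040/(29.7670*1.6800) = 0.0021
R_4 = 0.1160/(78.8420*1.6800) = 0.0009
R_conv_out = 1/(34.9140*1.6800) = 0.0170
R_total = 0.0869 K/W
Q = 124.8900 / 0.0869 = 1436.8464 W

R_total = 0.0869 K/W, Q = 1436.8464 W


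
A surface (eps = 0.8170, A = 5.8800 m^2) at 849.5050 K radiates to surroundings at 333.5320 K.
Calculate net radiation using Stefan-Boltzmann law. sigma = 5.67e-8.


T^4 = 5.2079e+11
Tsurr^4 = 1.2375e+10
Q = 0.8170 * 5.67e-8 * 5.8800 * 5.0842e+11 = 138484.7106 W

138484.7106 W


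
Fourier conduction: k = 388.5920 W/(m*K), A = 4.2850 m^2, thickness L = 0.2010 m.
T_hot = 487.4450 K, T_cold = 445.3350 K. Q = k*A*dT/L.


dT = 42.1100 K
Q = 388.5920 * 4.2850 * 42.1100 / 0.2010 = 348846.0949 W

348846.0949 W


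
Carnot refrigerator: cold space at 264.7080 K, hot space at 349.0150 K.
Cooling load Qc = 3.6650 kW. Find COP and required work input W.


COP = 264.7080 / 84.3070 = 3.1398
W = 3.6650 / 3.1398 = 1.1673 kW

COP = 3.1398, W = 1.1673 kW


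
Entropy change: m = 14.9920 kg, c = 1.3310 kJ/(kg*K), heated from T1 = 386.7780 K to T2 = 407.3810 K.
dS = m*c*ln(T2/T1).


T2/T1 = 1.0533
ln(T2/T1) = 0.0519
dS = 14.9920 * 1.3310 * 0.0519 = 1.0356 kJ/K

1.0356 kJ/K


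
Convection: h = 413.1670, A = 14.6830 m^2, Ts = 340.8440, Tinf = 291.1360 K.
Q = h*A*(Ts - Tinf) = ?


dT = 49.7080 K
Q = 413.1670 * 14.6830 * 49.7080 = 301555.1260 W

301555.1260 W


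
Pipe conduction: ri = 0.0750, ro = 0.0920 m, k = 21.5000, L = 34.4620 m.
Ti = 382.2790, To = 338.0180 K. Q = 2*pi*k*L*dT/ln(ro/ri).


dT = 44.2610 K
ln(ro/ri) = 0.2043
Q = 2*pi*21.5000*34.4620*44.2610 / 0.2043 = 1008580.7532 W

1008580.7532 W


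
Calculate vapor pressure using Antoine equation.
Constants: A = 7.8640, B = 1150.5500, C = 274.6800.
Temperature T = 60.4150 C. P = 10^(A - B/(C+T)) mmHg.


C+T = 335.0950
B/(C+T) = 3.4335
log10(P) = 7.8640 - 3.4335 = 4.4305
P = 10^4.4305 = 26946.1094 mmHg

26946.1094 mmHg


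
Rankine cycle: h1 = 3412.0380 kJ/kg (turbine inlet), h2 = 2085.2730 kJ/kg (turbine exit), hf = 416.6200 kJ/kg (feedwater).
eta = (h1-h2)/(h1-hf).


W = 1326.7650 kJ/kg
Q_in = 2995.4180 kJ/kg
eta = 0.4429 = 44.2932%

eta = 44.2932%


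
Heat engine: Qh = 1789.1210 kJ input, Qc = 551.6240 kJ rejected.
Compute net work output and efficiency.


W = 1789.1210 - 551.6240 = 1237.4970 kJ
eta = 1237.4970 / 1789.1210 = 0.6917 = 69.1679%

W = 1237.4970 kJ, eta = 69.1679%


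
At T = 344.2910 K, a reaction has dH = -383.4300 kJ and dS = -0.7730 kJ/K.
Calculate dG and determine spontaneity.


T*dS = 344.2910 * -0.7730 = -266.1369 kJ
dG = -383.4300 + 266.1369 = -117.2931 kJ (spontaneous)

dG = -117.2931 kJ, spontaneous


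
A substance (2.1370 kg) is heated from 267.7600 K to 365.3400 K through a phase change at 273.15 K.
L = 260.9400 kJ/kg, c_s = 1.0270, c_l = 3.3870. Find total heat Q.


Q1 (sensible, solid) = 2.1370 * 1.0270 * 5.3900 = 11.8294 kJ
Q2 (latent) = 2.1370 * 260.9400 = 557.6288 kJ
Q3 (sensible, liquid) = 2.1370 * 3.3870 * 92.1900 = 667.2730 kJ
Q_total = 1236.7312 kJ

1236.7312 kJ


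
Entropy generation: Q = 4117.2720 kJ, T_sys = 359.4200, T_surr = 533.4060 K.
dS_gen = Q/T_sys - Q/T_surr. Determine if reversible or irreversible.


dS_sys = 4117.2720/359.4200 = 11.4553 kJ/K
dS_surr = -4117.2720/533.4060 = -7.7188 kJ/K
dS_gen = 11.4553 - 7.7188 = 3.7365 kJ/K (irreversible)

dS_gen = 3.7365 kJ/K, irreversible


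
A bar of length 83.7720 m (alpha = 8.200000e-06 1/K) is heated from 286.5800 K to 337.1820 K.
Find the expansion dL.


dT = 50.6020 K
dL = 8.200000e-06 * 83.7720 * 50.6020 = 0.034760 m
L_final = 83.806760 m

dL = 0.034760 m


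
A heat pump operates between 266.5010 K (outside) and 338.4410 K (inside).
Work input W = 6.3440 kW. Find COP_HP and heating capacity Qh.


COP = 338.4410 / 71.9400 = 4.7045
Qh = 4.7045 * 6.3440 = 29.8453 kW

COP = 4.7045, Qh = 29.8453 kW


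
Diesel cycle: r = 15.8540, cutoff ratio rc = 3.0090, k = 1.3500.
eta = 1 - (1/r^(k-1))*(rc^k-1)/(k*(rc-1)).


r^(k-1) = 2.6306
rc^k = 4.4246
eta = 0.5200 = 51.9999%

51.9999%


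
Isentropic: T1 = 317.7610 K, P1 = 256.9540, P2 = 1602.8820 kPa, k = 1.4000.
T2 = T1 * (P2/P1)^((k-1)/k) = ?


(k-1)/k = 0.2857
(P2/P1)^exp = 1.6872
T2 = 317.7610 * 1.6872 = 536.1134 K

536.1134 K


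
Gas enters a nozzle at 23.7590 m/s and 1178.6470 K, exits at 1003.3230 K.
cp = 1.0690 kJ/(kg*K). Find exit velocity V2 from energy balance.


dT = 175.3240 K
2*cp*1000*dT = 374842.7120
V1^2 = 564.4901
V2 = sqrt(375407.2021) = 612.7048 m/s

612.7048 m/s


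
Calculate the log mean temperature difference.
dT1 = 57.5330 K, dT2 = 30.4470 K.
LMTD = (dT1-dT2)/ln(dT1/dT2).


dT1/dT2 = 1.8896
ln(dT1/dT2) = 0.6364
LMTD = 27.0860 / 0.6364 = 42.5632 K

42.5632 K


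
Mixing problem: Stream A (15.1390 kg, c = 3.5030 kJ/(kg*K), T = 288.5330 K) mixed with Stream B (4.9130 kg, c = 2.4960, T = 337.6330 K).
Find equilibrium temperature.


num = 19441.8003
den = 65.2948
Tf = 297.7543 K

297.7543 K


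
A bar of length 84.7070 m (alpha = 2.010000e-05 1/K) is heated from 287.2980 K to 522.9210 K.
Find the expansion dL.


dT = 235.6230 K
dL = 2.010000e-05 * 84.7070 * 235.6230 = 0.401174 m
L_final = 85.108174 m

dL = 0.401174 m


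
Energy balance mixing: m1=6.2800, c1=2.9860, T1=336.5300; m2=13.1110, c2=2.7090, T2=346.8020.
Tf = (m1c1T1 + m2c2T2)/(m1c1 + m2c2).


num = 18628.2465
den = 54.2698
Tf = 343.2527 K

343.2527 K


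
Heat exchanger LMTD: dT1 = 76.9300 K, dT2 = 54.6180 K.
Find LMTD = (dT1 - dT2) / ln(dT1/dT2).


dT1/dT2 = 1.4085
ln(dT1/dT2) = 0.3425
LMTD = 22.3120 / 0.3425 = 65.1384 K

65.1384 K


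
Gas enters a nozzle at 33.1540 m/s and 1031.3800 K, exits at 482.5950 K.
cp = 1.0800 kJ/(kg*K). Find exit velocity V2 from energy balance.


dT = 548.7850 K
2*cp*1000*dT = 1185375.6000
V1^2 = 1099.1877
V2 = sqrt(1186474.7877) = 1089.2542 m/s

1089.2542 m/s


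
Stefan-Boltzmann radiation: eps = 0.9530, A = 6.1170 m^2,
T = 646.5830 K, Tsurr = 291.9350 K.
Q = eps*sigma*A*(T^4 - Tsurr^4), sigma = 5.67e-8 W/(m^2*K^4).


T^4 = 1.7478e+11
Tsurr^4 = 7.2635e+09
Q = 0.9530 * 5.67e-8 * 6.1170 * 1.6752e+11 = 55370.4066 W

55370.4066 W


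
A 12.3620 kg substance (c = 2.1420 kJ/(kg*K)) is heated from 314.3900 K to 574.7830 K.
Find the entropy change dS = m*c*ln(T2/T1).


T2/T1 = 1.8282
ln(T2/T1) = 0.6034
dS = 12.3620 * 2.1420 * 0.6034 = 15.9766 kJ/K

15.9766 kJ/K


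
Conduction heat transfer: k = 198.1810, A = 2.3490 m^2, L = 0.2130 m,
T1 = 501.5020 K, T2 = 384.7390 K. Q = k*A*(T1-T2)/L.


dT = 116.7630 K
Q = 198.1810 * 2.3490 * 116.7630 / 0.2130 = 255194.1260 W

255194.1260 W


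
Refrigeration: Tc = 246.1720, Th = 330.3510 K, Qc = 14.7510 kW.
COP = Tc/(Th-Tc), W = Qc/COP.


COP = 246.1720 / 84.1790 = 2.9244
W = 14.7510 / 2.9244 = 5.0441 kW

COP = 2.9244, W = 5.0441 kW


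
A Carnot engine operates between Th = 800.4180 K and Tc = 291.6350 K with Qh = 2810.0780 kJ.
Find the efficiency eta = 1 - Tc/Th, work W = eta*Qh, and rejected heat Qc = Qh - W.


eta = 1 - 291.6350/800.4180 = 0.6356
W = 0.6356 * 2810.0780 = 1786.2166 kJ
Qc = 2810.0780 - 1786.2166 = 1023.8614 kJ

eta = 63.5647%, W = 1786.2166 kJ, Qc = 1023.8614 kJ


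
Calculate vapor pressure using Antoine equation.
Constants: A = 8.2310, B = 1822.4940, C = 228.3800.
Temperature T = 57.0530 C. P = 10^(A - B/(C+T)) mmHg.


C+T = 285.4330
B/(C+T) = 6.3850
log10(P) = 8.2310 - 6.3850 = 1.8460
P = 10^1.8460 = 70.1431 mmHg

70.1431 mmHg


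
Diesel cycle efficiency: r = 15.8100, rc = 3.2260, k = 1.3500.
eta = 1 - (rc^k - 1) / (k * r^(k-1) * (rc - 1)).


r^(k-1) = 2.6280
rc^k = 4.8607
eta = 0.5111 = 51.1147%

51.1147%


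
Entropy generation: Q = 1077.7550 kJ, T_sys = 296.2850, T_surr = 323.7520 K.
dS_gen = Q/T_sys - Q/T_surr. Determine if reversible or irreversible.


dS_sys = 1077.7550/296.2850 = 3.6376 kJ/K
dS_surr = -1077.7550/323.7520 = -3.3290 kJ/K
dS_gen = 3.6376 - 3.3290 = 0.3086 kJ/K (irreversible)

dS_gen = 0.3086 kJ/K, irreversible


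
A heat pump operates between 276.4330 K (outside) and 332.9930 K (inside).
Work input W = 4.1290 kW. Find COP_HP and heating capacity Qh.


COP = 332.9930 / 56.5600 = 5.8874
Qh = 5.8874 * 4.1290 = 24.3092 kW

COP = 5.8874, Qh = 24.3092 kW


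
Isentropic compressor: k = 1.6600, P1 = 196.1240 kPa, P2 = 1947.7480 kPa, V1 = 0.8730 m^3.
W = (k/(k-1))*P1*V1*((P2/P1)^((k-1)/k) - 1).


(k-1)/k = 0.3976
(P2/P1)^exp = 2.4911
W = 2.5152 * 196.1240 * 0.8730 * (2.4911 - 1) = 642.1374 kJ

642.1374 kJ


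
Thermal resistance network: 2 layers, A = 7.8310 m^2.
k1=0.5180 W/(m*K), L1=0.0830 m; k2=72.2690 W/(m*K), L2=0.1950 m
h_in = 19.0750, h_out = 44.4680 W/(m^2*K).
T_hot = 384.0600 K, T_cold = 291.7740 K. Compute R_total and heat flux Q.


R_conv_in = 1/(19.0750*7.8310) = 0.0067
R_1 = 0.0830/(0.5180*7.8310) = 0.0205
R_2 = 0.1950/(72.2690*7.8310) = 0.0003
R_conv_out = 1/(44.4680*7.8310) = 0.0029
R_total = 0.0304 K/W
Q = 92.2860 / 0.0304 = 3038.5287 W

R_total = 0.0304 K/W, Q = 3038.5287 W


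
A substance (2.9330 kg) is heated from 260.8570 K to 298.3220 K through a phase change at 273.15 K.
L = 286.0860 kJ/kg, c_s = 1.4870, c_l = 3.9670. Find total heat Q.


Q1 (sensible, solid) = 2.9330 * 1.4870 * 12.2930 = 53.6143 kJ
Q2 (latent) = 2.9330 * 286.0860 = 839.0902 kJ
Q3 (sensible, liquid) = 2.9330 * 3.9670 * 25.1720 = 292.8815 kJ
Q_total = 1185.5861 kJ

1185.5861 kJ


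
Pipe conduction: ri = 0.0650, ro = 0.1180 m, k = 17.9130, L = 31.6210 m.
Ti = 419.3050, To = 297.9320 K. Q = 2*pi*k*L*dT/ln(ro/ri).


dT = 121.3730 K
ln(ro/ri) = 0.5963
Q = 2*pi*17.9130*31.6210*121.3730 / 0.5963 = 724407.6007 W

724407.6007 W


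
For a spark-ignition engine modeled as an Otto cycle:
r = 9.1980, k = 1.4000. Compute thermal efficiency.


r^(k-1) = 2.4293
eta = 1 - 1/2.4293 = 0.5884 = 58.8355%

58.8355%


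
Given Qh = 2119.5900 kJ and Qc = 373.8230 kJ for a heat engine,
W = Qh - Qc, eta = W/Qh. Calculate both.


W = 2119.5900 - 373.8230 = 1745.7670 kJ
eta = 1745.7670 / 2119.5900 = 0.8236 = 82.3634%

W = 1745.7670 kJ, eta = 82.3634%


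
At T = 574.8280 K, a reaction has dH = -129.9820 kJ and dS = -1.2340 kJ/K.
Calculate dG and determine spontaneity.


T*dS = 574.8280 * -1.2340 = -709.3378 kJ
dG = -129.9820 + 709.3378 = 579.3558 kJ (non-spontaneous)

dG = 579.3558 kJ, non-spontaneous


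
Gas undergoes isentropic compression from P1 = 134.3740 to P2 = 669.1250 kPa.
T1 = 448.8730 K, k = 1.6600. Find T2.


(k-1)/k = 0.3976
(P2/P1)^exp = 1.8932
T2 = 448.8730 * 1.8932 = 849.8070 K

849.8070 K


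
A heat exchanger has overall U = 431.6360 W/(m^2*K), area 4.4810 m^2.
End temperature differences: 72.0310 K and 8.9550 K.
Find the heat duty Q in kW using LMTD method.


LMTD = 30.2540 K
Q = 431.6360 * 4.4810 * 30.2540 = 58516.0143 W = 58.5160 kW

58.5160 kW


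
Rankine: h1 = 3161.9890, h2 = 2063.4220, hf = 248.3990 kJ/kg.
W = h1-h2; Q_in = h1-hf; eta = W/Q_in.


W = 1098.5670 kJ/kg
Q_in = 2913.5900 kJ/kg
eta = 0.3770 = 37.7049%

eta = 37.7049%


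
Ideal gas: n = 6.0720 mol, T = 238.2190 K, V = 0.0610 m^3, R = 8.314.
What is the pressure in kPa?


P = nRT/V = 6.0720 * 8.314 * 238.2190 / 0.0610
= 12025.9164 / 0.0610 = 197146.1704 Pa = 197.1462 kPa

197.1462 kPa


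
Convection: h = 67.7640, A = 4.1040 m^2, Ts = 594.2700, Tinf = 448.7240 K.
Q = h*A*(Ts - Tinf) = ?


dT = 145.5460 K
Q = 67.7640 * 4.1040 * 145.5460 = 40476.8456 W

40476.8456 W


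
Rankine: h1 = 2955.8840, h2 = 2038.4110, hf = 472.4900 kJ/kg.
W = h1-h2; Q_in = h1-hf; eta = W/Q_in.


W = 917.4730 kJ/kg
Q_in = 2483.3940 kJ/kg
eta = 0.3694 = 36.9443%

eta = 36.9443%


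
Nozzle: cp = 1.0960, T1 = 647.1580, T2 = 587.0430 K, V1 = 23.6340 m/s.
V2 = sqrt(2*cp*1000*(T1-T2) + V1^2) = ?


dT = 60.1150 K
2*cp*1000*dT = 131772.0800
V1^2 = 558.5660
V2 = sqrt(132330.6460) = 363.7728 m/s

363.7728 m/s


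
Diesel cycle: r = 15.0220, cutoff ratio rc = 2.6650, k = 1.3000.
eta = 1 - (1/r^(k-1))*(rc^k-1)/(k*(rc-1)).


r^(k-1) = 2.2543
rc^k = 3.5761
eta = 0.4721 = 47.2063%

47.2063%
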